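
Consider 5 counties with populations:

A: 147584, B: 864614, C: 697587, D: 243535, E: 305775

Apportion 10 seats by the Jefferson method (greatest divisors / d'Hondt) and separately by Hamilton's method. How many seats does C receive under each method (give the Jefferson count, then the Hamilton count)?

4 and 3

Jefferson: A 0, B 4, C 4, D 1, E 1.
Hamilton: A 1, B 4, C 3, D 1, E 1.
C gets 4 under Jefferson and 3 under Hamilton.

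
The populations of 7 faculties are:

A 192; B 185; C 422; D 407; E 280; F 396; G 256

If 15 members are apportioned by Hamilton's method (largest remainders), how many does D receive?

The standard divisor is 2138/15 ≈ 142.533.
Standard quotas: A 1.347, B 1.298, C 2.961, D 2.855, E 1.964, F 2.778, G 1.796.
Lower quotas: A 1, B 1, C 2, D 2, E 1, F 2, G 1 (sum 10, leaving 5 seats).
Remainders in descending order: E 0.964, C 0.961, D 0.855, G 0.796, F 0.778, A 0.347, B 0.298.
The surplus seats go to E, C, D, G, F.
D receives 3.

3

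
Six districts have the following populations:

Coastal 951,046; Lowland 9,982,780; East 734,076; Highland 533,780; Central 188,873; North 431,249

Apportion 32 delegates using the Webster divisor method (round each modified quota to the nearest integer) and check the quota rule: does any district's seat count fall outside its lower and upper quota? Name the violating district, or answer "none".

Standard quotas: Coastal 2.374, Lowland 24.915, East 1.832, Highland 1.332, Central 0.471, North 1.076.
Webster allocation: Coastal 2, Lowland 26, East 2, Highland 1, Central 0, North 1.
Lowland has quota 24.915 (lower 24, upper 25) but receives 26 — outside the quota interval.

Lowland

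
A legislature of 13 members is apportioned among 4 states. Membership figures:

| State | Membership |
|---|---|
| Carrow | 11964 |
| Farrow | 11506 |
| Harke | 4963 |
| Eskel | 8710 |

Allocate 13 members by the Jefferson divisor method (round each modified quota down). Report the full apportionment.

Standard divisor 37143/13 ≈ 2857.154; standard quotas: Carrow 4.187, Farrow 4.027, Harke 1.737, Eskel 3.048.
Rounding down gives 4, 4, 1, 3 = 12 seats, so the divisor must be adjusted.
With modified divisor 2440: modified quotas Carrow 4.903, Farrow 4.716, Harke 2.034, Eskel 3.570.
Rounding down: Carrow 4, Farrow 4, Harke 2, Eskel 3 (total 13).

Carrow=4, Farrow=4, Harke=2, Eskel=3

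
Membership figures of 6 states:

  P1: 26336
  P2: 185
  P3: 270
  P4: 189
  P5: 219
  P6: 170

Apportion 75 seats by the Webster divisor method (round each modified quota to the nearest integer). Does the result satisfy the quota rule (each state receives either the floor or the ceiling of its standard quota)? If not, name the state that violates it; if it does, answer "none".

P1

Standard quotas: P1 72.169, P2 0.507, P3 0.740, P4 0.518, P5 0.600, P6 0.466.
Webster allocation: P1 71, P2 1, P3 1, P4 1, P5 1, P6 0.
P1 has quota 72.169 (lower 72, upper 73) but receives 71 — outside the quota interval.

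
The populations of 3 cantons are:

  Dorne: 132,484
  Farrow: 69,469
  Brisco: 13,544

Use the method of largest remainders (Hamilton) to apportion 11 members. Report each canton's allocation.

Total 215497; standard divisor 215497/11 ≈ 19590.636.
Standard quotas: Dorne 6.7626, Farrow 3.5460, Brisco 0.6914.
Lower quotas: Dorne 6, Farrow 3, Brisco 0 (sum 9, leaving 2 seats).
Remainders in descending order: Dorne 0.7626, Brisco 0.6914, Farrow 0.5460.
The surplus seats go to Dorne, Brisco.

Dorne: 7, Farrow: 3, Brisco: 1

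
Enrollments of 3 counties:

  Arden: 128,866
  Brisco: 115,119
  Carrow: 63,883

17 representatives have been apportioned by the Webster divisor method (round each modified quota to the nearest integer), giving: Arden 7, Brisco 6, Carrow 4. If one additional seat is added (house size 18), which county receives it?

Priority for the next seat is population ÷ (current seats + 0.5).
Priorities: Arden 17182.133, Brisco 17710.615, Carrow 14196.222.
Highest priority: Brisco.

Brisco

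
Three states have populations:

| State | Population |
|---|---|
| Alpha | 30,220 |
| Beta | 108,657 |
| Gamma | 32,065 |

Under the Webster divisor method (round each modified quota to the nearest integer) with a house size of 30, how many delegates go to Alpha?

Standard divisor 170942/30 ≈ 5698.067; standard quotas: Alpha 5.304, Beta 19.069, Gamma 5.627.
Rounding to the nearest integer gives Alpha 5, Beta 19, Gamma 6 — total 30, matching the house size, so no adjustment is needed.
Alpha receives 5.

5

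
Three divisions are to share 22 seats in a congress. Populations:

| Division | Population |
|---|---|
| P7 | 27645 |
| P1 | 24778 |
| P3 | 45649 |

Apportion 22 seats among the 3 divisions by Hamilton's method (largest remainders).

P7 6, P1 6, P3 10

Standard divisor: 98072 ÷ 22 ≈ 4457.818.
Standard quotas: P7 6.2015, P1 5.5583, P3 10.2402.
Lower quotas: P7 6, P1 5, P3 10 (sum 21, leaving 1 seat).
Remainders in descending order: P1 0.5583, P3 0.2402, P7 0.2015.
The surplus seat goes to P1.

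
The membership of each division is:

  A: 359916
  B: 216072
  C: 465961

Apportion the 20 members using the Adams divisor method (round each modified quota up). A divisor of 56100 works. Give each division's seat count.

A: 7, B: 4, C: 9

With modified divisor 56100: modified quotas A 6.416, B 3.852, C 8.306.
Rounding up: A 7, B 4, C 9 (total 20).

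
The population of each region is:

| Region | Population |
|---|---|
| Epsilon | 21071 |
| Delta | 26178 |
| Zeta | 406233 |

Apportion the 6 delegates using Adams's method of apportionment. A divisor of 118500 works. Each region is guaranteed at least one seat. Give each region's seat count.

Epsilon=1, Delta=1, Zeta=4

With modified divisor 118500: modified quotas Epsilon 0.178, Delta 0.221, Zeta 3.428.
Rounding up: Epsilon 1, Delta 1, Zeta 4 (total 6).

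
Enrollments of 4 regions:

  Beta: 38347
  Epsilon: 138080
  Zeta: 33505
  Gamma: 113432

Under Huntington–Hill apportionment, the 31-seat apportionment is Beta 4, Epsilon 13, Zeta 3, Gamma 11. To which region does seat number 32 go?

Priority for the next seat is population ÷ (√(s·(s+1))).
Priorities: Beta 8574.650, Epsilon 10235.171, Zeta 9672.060, Gamma 9872.988.
Highest priority: Epsilon.

Epsilon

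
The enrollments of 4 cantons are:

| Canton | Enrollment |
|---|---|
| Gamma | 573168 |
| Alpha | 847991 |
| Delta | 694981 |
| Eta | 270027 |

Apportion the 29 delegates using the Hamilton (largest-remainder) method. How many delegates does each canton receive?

The standard divisor is 2386167/29 ≈ 82281.621.
Standard quotas: Gamma 6.9659, Alpha 10.3060, Delta 8.4464, Eta 3.2817.
Lower quotas: Gamma 6, Alpha 10, Delta 8, Eta 3 (sum 27, leaving 2 seats).
Remainders in descending order: Gamma 0.9659, Delta 0.4464, Alpha 0.3060, Eta 0.2817.
Largest remainders: Gamma, Delta receive the extra seats.

Gamma 7, Alpha 10, Delta 9, Eta 3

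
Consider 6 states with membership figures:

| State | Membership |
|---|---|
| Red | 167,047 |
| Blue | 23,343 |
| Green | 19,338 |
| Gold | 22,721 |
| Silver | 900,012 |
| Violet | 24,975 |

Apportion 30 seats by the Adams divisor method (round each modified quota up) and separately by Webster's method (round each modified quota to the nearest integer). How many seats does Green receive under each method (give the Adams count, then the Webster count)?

1 and 0

Adams: Red 4, Blue 1, Green 1, Gold 1, Silver 22, Violet 1.
Webster: Red 4, Blue 1, Green 0, Gold 1, Silver 23, Violet 1.
Green gets 1 under Adams and 0 under Webster.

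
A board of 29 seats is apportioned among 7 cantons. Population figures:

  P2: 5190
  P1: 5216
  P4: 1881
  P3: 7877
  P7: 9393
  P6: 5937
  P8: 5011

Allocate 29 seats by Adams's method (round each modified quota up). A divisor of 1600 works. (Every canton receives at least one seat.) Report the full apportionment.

P2: 4; P1: 4; P4: 2; P3: 5; P7: 6; P6: 4; P8: 4

With modified divisor 1600: modified quotas P2 3.244, P1 3.260, P4 1.176, P3 4.923, P7 5.871, P6 3.711, P8 3.132.
Rounding up: P2 4, P1 4, P4 2, P3 5, P7 6, P6 4, P8 4 (total 29).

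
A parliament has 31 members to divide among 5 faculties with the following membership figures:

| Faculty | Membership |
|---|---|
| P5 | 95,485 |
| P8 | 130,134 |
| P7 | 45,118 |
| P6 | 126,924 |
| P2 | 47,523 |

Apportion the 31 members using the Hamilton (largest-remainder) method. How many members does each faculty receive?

P5 7; P8 9; P7 3; P6 9; P2 3

The standard divisor is 445184/31 ≈ 14360.774.
Standard quotas: P5 6.6490, P8 9.0618, P7 3.1418, P6 8.8382, P2 3.3092.
Lower quotas: P5 6, P8 9, P7 3, P6 8, P2 3 (sum 29, leaving 2 seats).
Remainders in descending order: P6 0.8382, P5 0.6490, P2 0.3092, P7 0.1418, P8 0.0618.
The surplus seats go to P6, P5.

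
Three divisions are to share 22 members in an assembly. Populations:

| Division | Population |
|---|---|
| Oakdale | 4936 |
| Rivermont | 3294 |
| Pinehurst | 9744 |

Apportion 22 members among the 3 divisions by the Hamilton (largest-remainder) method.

Total 17974; standard divisor 17974/22 = 817.
Standard quotas: Oakdale 6.0416, Rivermont 4.0318, Pinehurst 11.9266.
Lower quotas: Oakdale 6, Rivermont 4, Pinehurst 11 (sum 21, leaving 1 seat).
Remainders in descending order: Pinehurst 0.9266, Oakdale 0.0416, Rivermont 0.0318.
Largest remainder: Pinehurst receives the extra seat.

Oakdale 6, Rivermont 4, Pinehurst 12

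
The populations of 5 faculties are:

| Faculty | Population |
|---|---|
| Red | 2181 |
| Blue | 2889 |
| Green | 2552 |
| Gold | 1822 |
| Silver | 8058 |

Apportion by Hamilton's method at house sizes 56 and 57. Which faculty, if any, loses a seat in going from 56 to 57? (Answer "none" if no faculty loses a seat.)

At 56 seats: Red 7, Blue 9, Green 8, Gold 6, Silver 26.
At 57 seats: Red 7, Blue 10, Green 8, Gold 6, Silver 26.
No faculty's allocation decreased.

none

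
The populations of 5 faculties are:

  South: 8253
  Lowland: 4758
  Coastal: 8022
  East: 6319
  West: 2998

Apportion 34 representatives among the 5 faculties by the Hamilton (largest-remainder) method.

The standard divisor is 30350/34 ≈ 892.647.
Standard quotas: South 9.2455, Lowland 5.3302, Coastal 8.9868, East 7.0789, West 3.3586.
Lower quotas: South 9, Lowland 5, Coastal 8, East 7, West 3 (sum 32, leaving 2 seats).
Remainders in descending order: Coastal 0.9868, West 0.3586, Lowland 0.3302, South 0.2455, East 0.0789.
The surplus seats go to Coastal, West.

South: 9, Lowland: 5, Coastal: 9, East: 7, West: 4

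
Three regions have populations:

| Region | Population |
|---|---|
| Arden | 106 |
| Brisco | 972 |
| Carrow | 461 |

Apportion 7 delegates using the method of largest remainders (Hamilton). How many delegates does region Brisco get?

4

Total 1539; standard divisor 1539/7 ≈ 219.857.
Standard quotas: Arden 0.482, Brisco 4.421, Carrow 2.097.
Lower quotas: Arden 0, Brisco 4, Carrow 2 (sum 6, leaving 1 seat).
Remainders in descending order: Arden 0.482, Brisco 0.421, Carrow 0.097.
The surplus seat goes to Arden.
Brisco receives 4.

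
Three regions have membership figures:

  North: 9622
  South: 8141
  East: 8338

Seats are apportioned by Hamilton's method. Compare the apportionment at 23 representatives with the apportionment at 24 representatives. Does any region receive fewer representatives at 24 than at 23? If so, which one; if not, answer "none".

At 23 seats: North 9, South 7, East 7.
At 24 seats: North 9, South 7, East 8.
No region's allocation decreased.

none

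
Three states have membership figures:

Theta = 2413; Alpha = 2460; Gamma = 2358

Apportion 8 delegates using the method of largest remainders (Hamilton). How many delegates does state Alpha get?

The standard divisor is 7231/8 ≈ 903.875.
Standard quotas: Theta 2.670, Alpha 2.722, Gamma 2.609.
Lower quotas: Theta 2, Alpha 2, Gamma 2 (sum 6, leaving 2 seats).
Remainders in descending order: Alpha 0.722, Theta 0.670, Gamma 0.609.
Largest remainders: Alpha, Theta receive the extra seats.
Alpha receives 3.

3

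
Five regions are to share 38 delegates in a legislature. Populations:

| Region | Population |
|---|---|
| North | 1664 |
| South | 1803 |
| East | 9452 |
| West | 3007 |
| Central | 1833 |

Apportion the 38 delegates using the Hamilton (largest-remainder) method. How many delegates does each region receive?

North 4; South 4; East 20; West 6; Central 4

Total 17759; standard divisor 17759/38 ≈ 467.342.
Standard quotas: North 3.5606, South 3.8580, East 20.2250, West 6.4343, Central 3.9222.
Lower quotas: North 3, South 3, East 20, West 6, Central 3 (sum 35, leaving 3 seats).
Remainders in descending order: Central 0.9222, South 0.8580, North 0.5606, West 0.4343, East 0.2250.
The surplus seats go to Central, South, North.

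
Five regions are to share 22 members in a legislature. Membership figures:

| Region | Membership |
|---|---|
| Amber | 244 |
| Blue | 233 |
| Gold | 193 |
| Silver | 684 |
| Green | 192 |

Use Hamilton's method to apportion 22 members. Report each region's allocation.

Amber 3, Blue 3, Gold 3, Silver 10, Green 3

The standard divisor is 1546/22 ≈ 70.273.
Standard quotas: Amber 3.472, Blue 3.316, Gold 2.746, Silver 9.734, Green 2.732.
Lower quotas: Amber 3, Blue 3, Gold 2, Silver 9, Green 2 (sum 19, leaving 3 seats).
Remainders in descending order: Gold 0.746, Silver 0.734, Green 0.732, Amber 0.472, Blue 0.316.
The surplus seats go to Gold, Silver, Green.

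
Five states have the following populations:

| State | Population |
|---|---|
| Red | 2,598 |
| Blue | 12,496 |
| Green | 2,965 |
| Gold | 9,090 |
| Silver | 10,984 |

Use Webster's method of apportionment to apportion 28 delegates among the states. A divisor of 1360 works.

Red=2, Blue=9, Green=2, Gold=7, Silver=8

With modified divisor 1360: modified quotas Red 1.910, Blue 9.188, Green 2.180, Gold 6.684, Silver 8.076.
Rounding to the nearest integer: Red 2, Blue 9, Green 2, Gold 7, Silver 8 (total 28).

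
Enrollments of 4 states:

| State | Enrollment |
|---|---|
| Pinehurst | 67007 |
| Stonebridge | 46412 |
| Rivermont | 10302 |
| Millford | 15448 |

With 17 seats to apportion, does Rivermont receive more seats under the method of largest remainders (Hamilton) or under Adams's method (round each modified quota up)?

Adams

Hamilton: Pinehurst 8, Stonebridge 6, Rivermont 1, Millford 2.
Adams: Pinehurst 8, Stonebridge 5, Rivermont 2, Millford 2.
Rivermont gets 1 under Hamilton and 2 under Adams.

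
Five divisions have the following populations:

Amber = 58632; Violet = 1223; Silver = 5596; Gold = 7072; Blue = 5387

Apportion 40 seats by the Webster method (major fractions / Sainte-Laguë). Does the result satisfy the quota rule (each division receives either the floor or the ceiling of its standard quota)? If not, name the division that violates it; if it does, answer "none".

Standard quotas: Amber 30.102, Violet 0.628, Silver 2.873, Gold 3.631, Blue 2.766.
Webster allocation: Amber 29, Violet 1, Silver 3, Gold 4, Blue 3.
Amber has quota 30.102 (lower 30, upper 31) but receives 29 — outside the quota interval.

Amber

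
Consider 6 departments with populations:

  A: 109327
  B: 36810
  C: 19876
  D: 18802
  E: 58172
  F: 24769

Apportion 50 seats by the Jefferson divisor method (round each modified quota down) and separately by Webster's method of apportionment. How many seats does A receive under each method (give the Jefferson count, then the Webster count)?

22 and 20

Jefferson: A 22, B 7, C 3, D 3, E 11, F 4.
Webster: A 20, B 7, C 4, D 3, E 11, F 5.
A gets 22 under Jefferson and 20 under Webster.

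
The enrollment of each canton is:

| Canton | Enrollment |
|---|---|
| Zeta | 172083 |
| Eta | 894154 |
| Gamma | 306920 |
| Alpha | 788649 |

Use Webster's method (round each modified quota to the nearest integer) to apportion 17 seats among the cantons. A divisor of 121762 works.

Zeta=1, Eta=7, Gamma=3, Alpha=6

With modified divisor 121762: modified quotas Zeta 1.413, Eta 7.343, Gamma 2.521, Alpha 6.477.
Rounding to the nearest integer: Zeta 1, Eta 7, Gamma 3, Alpha 6 (total 17).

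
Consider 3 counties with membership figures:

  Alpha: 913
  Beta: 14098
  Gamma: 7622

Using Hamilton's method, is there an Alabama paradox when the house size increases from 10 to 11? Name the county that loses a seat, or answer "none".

Alpha

At 10 seats: Alpha 1, Beta 6, Gamma 3.
At 11 seats: Alpha 0, Beta 7, Gamma 4.
Alpha drops from 1 to 0.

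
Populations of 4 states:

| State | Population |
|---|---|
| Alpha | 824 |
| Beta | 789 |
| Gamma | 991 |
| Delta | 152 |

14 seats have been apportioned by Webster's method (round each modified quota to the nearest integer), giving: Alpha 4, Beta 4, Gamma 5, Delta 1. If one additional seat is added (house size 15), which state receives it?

Alpha

Priority for the next seat is population ÷ (current seats + 0.5).
Priorities: Alpha 183.111, Beta 175.333, Gamma 180.182, Delta 101.333.
Highest priority: Alpha.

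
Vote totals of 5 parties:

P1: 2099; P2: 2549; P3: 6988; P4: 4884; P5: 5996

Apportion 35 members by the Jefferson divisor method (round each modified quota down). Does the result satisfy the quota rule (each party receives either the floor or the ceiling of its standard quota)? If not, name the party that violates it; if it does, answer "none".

none

Standard quotas: P1 3.263, P2 3.962, P3 10.862, P4 7.592, P5 9.320.
Jefferson allocation: P1 3, P2 4, P3 11, P4 8, P5 9.
Every allocation lies between the lower and upper quota.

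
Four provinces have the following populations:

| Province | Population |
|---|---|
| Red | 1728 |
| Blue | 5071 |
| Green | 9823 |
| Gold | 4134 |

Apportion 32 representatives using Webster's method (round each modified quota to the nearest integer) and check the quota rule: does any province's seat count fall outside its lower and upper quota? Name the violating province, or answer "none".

none

Standard quotas: Red 2.664, Blue 7.818, Green 15.144, Gold 6.373.
Webster allocation: Red 3, Blue 8, Green 15, Gold 6.
Every allocation lies between the lower and upper quota.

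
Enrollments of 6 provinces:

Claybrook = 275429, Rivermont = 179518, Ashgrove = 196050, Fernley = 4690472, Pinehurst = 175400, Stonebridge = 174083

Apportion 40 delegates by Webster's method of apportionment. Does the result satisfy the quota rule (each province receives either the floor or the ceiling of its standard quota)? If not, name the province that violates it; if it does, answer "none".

Fernley

Standard quotas: Claybrook 1.936, Rivermont 1.262, Ashgrove 1.378, Fernley 32.968, Pinehurst 1.233, Stonebridge 1.224.
Webster allocation: Claybrook 2, Rivermont 1, Ashgrove 1, Fernley 34, Pinehurst 1, Stonebridge 1.
Fernley has quota 32.968 (lower 32, upper 33) but receives 34 — outside the quota interval.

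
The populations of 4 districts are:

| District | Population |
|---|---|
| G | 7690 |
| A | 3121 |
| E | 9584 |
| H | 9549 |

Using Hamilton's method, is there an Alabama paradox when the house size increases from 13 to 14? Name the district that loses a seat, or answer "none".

At 13 seats: G 3, A 2, E 4, H 4.
At 14 seats: G 4, A 1, E 5, H 4.
A drops from 2 to 1.

A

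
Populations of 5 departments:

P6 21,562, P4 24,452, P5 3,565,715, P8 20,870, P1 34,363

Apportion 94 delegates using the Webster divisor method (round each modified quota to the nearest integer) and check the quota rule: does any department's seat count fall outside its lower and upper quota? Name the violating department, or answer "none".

Standard quotas: P6 0.553, P4 0.627, P5 91.405, P8 0.535, P1 0.881.
Webster allocation: P6 1, P4 1, P5 90, P8 1, P1 1.
P5 has quota 91.405 (lower 91, upper 92) but receives 90 — outside the quota interval.

P5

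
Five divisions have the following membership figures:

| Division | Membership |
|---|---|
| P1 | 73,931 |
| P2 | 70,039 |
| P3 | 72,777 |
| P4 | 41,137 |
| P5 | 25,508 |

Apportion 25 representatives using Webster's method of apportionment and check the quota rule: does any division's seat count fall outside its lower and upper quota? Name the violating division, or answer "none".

Standard quotas: P1 6.522, P2 6.179, P3 6.420, P4 3.629, P5 2.250.
Webster allocation: P1 7, P2 6, P3 6, P4 4, P5 2.
Every allocation lies between the lower and upper quota.

none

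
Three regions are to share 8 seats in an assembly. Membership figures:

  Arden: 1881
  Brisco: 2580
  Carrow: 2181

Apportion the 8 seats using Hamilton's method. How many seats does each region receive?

Total 6642; standard divisor 6642/8 ≈ 830.25.
Standard quotas: Arden 2.266, Brisco 3.107, Carrow 2.627.
Lower quotas: Arden 2, Brisco 3, Carrow 2 (sum 7, leaving 1 seat).
Remainders in descending order: Carrow 0.627, Arden 0.266, Brisco 0.107.
The surplus seat goes to Carrow.

Arden=2, Brisco=3, Carrow=3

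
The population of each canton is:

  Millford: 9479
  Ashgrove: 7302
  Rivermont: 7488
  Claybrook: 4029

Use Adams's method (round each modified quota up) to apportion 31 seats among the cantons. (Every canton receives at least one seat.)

Standard divisor 28298/31 ≈ 912.839; standard quotas: Millford 10.384, Ashgrove 7.999, Rivermont 8.203, Claybrook 4.414.
Rounding up gives 11, 8, 9, 5 = 33 seats, so the divisor must be adjusted.
With modified divisor 1000: modified quotas Millford 9.479, Ashgrove 7.302, Rivermont 7.488, Claybrook 4.029.
Rounding up: Millford 10, Ashgrove 8, Rivermont 8, Claybrook 5 (total 31).

Millford 10; Ashgrove 8; Rivermont 8; Claybrook 5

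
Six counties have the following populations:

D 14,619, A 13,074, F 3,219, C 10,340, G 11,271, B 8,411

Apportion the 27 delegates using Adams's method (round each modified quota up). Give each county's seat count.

Standard divisor 60934/27 ≈ 2256.815; standard quotas: D 6.478, A 5.793, F 1.426, C 4.582, G 4.994, B 3.727.
Rounding up gives 7, 6, 2, 5, 5, 4 = 29 seats, so the divisor must be adjusted.
With modified divisor 2600: modified quotas D 5.623, A 5.028, F 1.238, C 3.977, G 4.335, B 3.235.
Rounding up: D 6, A 6, F 2, C 4, G 5, B 4 (total 27).

D 6; A 6; F 2; C 4; G 5; B 4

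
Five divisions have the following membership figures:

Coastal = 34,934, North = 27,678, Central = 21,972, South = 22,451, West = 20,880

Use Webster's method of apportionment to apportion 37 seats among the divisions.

Standard divisor 127915/37 ≈ 3457.162; standard quotas: Coastal 10.105, North 8.006, Central 6.356, South 6.494, West 6.040.
Rounding to the nearest integer gives 10, 8, 6, 6, 6 = 36 seats, so the divisor must be adjusted.
With modified divisor 3400: modified quotas Coastal 10.275, North 8.141, Central 6.462, South 6.603, West 6.141.
Rounding to the nearest integer: Coastal 10, North 8, Central 6, South 7, West 6 (total 37).

Coastal 10; North 8; Central 6; South 7; West 6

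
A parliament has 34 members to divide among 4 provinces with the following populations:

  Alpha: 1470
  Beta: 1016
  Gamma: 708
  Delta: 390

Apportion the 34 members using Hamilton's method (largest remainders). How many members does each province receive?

Standard divisor: 3584 ÷ 34 ≈ 105.412.
Standard quotas: Alpha 13.945, Beta 9.638, Gamma 6.717, Delta 3.700.
Lower quotas: Alpha 13, Beta 9, Gamma 6, Delta 3 (sum 31, leaving 3 seats).
Remainders in descending order: Alpha 0.945, Gamma 0.717, Delta 0.700, Beta 0.638.
The surplus seats go to Alpha, Gamma, Delta.

Alpha 14, Beta 9, Gamma 7, Delta 4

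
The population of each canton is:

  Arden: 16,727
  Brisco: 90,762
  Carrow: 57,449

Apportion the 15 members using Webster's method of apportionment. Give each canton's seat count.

Standard divisor 164938/15 ≈ 10995.867; standard quotas: Arden 1.521, Brisco 8.254, Carrow 5.225.
Rounding to the nearest integer gives Arden 2, Brisco 8, Carrow 5 — total 15, matching the house size, so no adjustment is needed.

Arden=2, Brisco=8, Carrow=5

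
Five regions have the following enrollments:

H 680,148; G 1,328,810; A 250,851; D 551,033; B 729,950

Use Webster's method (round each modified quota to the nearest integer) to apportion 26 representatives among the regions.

Standard divisor 3540792/26 ≈ 136184.308; standard quotas: H 4.994, G 9.757, A 1.842, D 4.046, B 5.360.
Rounding to the nearest integer gives H 5, G 10, A 2, D 4, B 5 — total 26, matching the house size, so no adjustment is needed.

H=5; G=10; A=2; D=4; B=5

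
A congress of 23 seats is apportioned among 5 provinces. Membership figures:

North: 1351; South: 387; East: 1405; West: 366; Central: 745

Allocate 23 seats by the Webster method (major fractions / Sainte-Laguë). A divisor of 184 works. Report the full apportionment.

North 7, South 2, East 8, West 2, Central 4

With modified divisor 184: modified quotas North 7.342, South 2.103, East 7.636, West 1.989, Central 4.049.
Rounding to the nearest integer: North 7, South 2, East 8, West 2, Central 4 (total 23).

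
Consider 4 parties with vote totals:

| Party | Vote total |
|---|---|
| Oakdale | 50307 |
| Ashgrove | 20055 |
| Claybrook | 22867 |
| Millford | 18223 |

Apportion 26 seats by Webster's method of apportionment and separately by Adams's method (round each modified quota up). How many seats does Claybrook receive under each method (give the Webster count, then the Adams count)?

Webster: Oakdale 12, Ashgrove 5, Claybrook 5, Millford 4.
Adams: Oakdale 11, Ashgrove 5, Claybrook 6, Millford 4.
Claybrook gets 5 under Webster and 6 under Adams.

5 and 6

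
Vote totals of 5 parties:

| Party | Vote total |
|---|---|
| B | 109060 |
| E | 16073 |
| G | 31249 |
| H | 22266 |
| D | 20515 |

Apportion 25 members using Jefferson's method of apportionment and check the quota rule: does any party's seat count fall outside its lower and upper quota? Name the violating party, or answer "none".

none

Standard quotas: B 13.690, E 2.018, G 3.923, H 2.795, D 2.575.
Jefferson allocation: B 14, E 2, G 4, H 3, D 2.
Every allocation lies between the lower and upper quota.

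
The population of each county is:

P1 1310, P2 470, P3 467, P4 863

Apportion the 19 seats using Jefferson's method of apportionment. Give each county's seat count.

P1 8, P2 3, P3 3, P4 5

Standard divisor 3110/19 ≈ 163.684; standard quotas: P1 8.003, P2 2.871, P3 2.853, P4 5.272.
Rounding down gives 8, 2, 2, 5 = 17 seats, so the divisor must be adjusted.
With modified divisor 150: modified quotas P1 8.733, P2 3.133, P3 3.113, P4 5.753.
Rounding down: P1 8, P2 3, P3 3, P4 5 (total 19).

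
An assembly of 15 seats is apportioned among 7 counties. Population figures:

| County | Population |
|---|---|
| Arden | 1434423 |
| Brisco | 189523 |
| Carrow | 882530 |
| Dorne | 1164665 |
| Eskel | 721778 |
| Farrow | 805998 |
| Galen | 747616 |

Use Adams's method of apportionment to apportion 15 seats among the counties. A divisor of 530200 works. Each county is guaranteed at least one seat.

Arden: 3; Brisco: 1; Carrow: 2; Dorne: 3; Eskel: 2; Farrow: 2; Galen: 2

With modified divisor 530200: modified quotas Arden 2.705, Brisco 0.357, Carrow 1.665, Dorne 2.197, Eskel 1.361, Farrow 1.520, Galen 1.410.
Rounding up: Arden 3, Brisco 1, Carrow 2, Dorne 3, Eskel 2, Farrow 2, Galen 2 (total 15).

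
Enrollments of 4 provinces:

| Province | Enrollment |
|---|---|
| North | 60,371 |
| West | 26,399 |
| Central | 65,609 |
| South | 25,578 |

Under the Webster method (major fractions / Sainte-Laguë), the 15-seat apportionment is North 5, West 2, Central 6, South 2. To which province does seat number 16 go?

North

Priority for the next seat is population ÷ (current seats + 0.5).
Priorities: North 10976.545, West 10559.600, Central 10093.692, South 10231.200.
Highest priority: North.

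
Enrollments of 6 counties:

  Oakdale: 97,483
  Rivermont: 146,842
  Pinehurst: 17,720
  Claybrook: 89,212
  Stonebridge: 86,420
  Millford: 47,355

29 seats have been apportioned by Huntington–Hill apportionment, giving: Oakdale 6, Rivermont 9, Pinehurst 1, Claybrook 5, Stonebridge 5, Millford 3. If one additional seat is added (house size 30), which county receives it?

Claybrook

Priority for the next seat is population ÷ (√(s·(s+1))).
Priorities: Oakdale 15041.953, Rivermont 15478.506, Pinehurst 12529.932, Claybrook 16287.808, Stonebridge 15778.061, Millford 13670.211.
Highest priority: Claybrook.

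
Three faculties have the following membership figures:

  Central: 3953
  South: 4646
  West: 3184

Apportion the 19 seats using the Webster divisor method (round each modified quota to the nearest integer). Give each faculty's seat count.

Standard divisor 11783/19 ≈ 620.158; standard quotas: Central 6.374, South 7.492, West 5.134.
Rounding to the nearest integer gives 6, 7, 5 = 18 seats, so the divisor must be adjusted.
With modified divisor 614: modified quotas Central 6.438, South 7.567, West 5.186.
Rounding to the nearest integer: Central 6, South 8, West 5 (total 19).

Central: 6; South: 8; West: 5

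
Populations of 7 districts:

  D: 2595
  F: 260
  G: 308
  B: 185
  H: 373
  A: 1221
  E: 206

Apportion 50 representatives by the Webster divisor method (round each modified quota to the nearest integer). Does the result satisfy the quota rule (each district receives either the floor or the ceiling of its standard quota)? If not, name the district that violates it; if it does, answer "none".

none

Standard quotas: D 25.204, F 2.525, G 2.991, B 1.797, H 3.623, A 11.859, E 2.001.
Webster allocation: D 25, F 2, G 3, B 2, H 4, A 12, E 2.
Every allocation lies between the lower and upper quota.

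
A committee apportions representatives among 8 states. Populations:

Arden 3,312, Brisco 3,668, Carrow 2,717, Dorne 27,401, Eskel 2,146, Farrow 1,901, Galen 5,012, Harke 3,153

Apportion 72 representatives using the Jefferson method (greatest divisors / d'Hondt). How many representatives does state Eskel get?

3

Standard divisor 49310/72 ≈ 684.861; standard quotas: Arden 4.836, Brisco 5.356, Carrow 3.967, Dorne 40.010, Eskel 3.133, Farrow 2.776, Galen 7.318, Harke 4.604.
Rounding down gives 4, 5, 3, 40, 3, 2, 7, 4 = 68 seats, so the divisor must be adjusted.
With modified divisor 640: modified quotas Arden 5.175, Brisco 5.731, Carrow 4.245, Dorne 42.814, Eskel 3.353, Farrow 2.970, Galen 7.831, Harke 4.927.
Rounding down: Arden 5, Brisco 5, Carrow 4, Dorne 42, Eskel 3, Farrow 2, Galen 7, Harke 4 (total 72).
Eskel receives 3.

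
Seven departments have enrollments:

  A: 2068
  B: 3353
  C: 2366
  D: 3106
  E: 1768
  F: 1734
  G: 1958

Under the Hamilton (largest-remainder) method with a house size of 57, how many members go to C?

8

The standard divisor is 16353/57 ≈ 286.895.
Standard quotas: A 7.208, B 11.687, C 8.247, D 10.826, E 6.163, F 6.044, G 6.825.
Lower quotas: A 7, B 11, C 8, D 10, E 6, F 6, G 6 (sum 54, leaving 3 seats).
Remainders in descending order: D 0.826, G 0.825, B 0.687, C 0.247, A 0.208, E 0.163, F 0.044.
Largest remainders: D, G, B receive the extra seats.
C receives 8.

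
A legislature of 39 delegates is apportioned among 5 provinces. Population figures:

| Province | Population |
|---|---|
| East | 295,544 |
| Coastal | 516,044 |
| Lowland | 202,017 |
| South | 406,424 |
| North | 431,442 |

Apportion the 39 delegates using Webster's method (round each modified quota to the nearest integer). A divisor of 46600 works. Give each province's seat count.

With modified divisor 46600: modified quotas East 6.342, Coastal 11.074, Lowland 4.335, South 8.722, North 9.258.
Rounding to the nearest integer: East 6, Coastal 11, Lowland 4, South 9, North 9 (total 39).

East=6, Coastal=11, Lowland=4, South=9, North=9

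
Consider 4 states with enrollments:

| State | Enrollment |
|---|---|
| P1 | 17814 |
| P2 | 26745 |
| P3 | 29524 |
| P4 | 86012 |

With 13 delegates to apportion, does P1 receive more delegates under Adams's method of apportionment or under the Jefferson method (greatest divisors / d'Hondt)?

Adams

Adams: P1 2, P2 2, P3 3, P4 6.
Jefferson: P1 1, P2 2, P3 2, P4 8.
P1 gets 2 under Adams and 1 under Jefferson.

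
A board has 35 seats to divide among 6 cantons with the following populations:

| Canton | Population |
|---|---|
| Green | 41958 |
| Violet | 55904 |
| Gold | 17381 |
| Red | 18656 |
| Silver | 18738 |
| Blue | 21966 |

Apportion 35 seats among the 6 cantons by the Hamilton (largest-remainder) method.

Green: 8; Violet: 11; Gold: 4; Red: 4; Silver: 4; Blue: 4

Standard divisor: 174603 ÷ 35 ≈ 4988.657.
Standard quotas: Green 8.4107, Violet 11.2062, Gold 3.4841, Red 3.7397, Silver 3.7561, Blue 4.4032.
Lower quotas: Green 8, Violet 11, Gold 3, Red 3, Silver 3, Blue 4 (sum 32, leaving 3 seats).
Remainders in descending order: Silver 0.7561, Red 0.7397, Gold 0.4841, Green 0.4107, Blue 0.4032, Violet 0.2062.
The surplus seats go to Silver, Red, Gold.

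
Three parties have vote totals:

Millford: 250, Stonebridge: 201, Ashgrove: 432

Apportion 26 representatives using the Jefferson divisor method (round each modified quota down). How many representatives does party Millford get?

Standard divisor 883/26 ≈ 33.962; standard quotas: Millford 7.361, Stonebridge 5.918, Ashgrove 12.720.
Rounding down gives 7, 5, 12 = 24 seats, so the divisor must be adjusted.
With modified divisor 32: modified quotas Millford 7.812, Stonebridge 6.281, Ashgrove 13.500.
Rounding down: Millford 7, Stonebridge 6, Ashgrove 13 (total 26).
Millford receives 7.

7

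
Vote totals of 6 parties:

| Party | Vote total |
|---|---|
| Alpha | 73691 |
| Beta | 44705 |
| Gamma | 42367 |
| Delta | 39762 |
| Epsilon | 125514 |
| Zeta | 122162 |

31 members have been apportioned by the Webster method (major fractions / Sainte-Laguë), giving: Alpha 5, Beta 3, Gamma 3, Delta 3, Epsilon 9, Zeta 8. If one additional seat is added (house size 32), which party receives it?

Zeta

Priority for the next seat is population ÷ (current seats + 0.5).
Priorities: Alpha 13398.364, Beta 12772.857, Gamma 12104.857, Delta 11360.571, Epsilon 13212.000, Zeta 14372.000.
Highest priority: Zeta.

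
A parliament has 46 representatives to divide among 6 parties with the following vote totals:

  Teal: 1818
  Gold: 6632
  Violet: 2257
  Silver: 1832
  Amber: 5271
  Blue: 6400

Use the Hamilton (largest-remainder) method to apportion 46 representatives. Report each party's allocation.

Teal 3, Gold 13, Violet 4, Silver 4, Amber 10, Blue 12

Standard divisor: 24210 ÷ 46 ≈ 526.304.
Standard quotas: Teal 3.4543, Gold 12.6011, Violet 4.2884, Silver 3.4809, Amber 10.0151, Blue 12.1603.
Lower quotas: Teal 3, Gold 12, Violet 4, Silver 3, Amber 10, Blue 12 (sum 44, leaving 2 seats).
Remainders in descending order: Gold 0.6011, Silver 0.4809, Teal 0.4543, Violet 0.2884, Blue 0.1603, Amber 0.0151.
Largest remainders: Gold, Silver receive the extra seats.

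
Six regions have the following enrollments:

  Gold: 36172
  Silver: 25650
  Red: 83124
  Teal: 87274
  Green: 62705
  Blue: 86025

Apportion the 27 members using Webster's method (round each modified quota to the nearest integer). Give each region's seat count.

Standard divisor 380950/27 ≈ 14109.259; standard quotas: Gold 2.564, Silver 1.818, Red 5.891, Teal 6.186, Green 4.444, Blue 6.097.
Rounding to the nearest integer gives Gold 3, Silver 2, Red 6, Teal 6, Green 4, Blue 6 — total 27, matching the house size, so no adjustment is needed.

Gold 3; Silver 2; Red 6; Teal 6; Green 4; Blue 6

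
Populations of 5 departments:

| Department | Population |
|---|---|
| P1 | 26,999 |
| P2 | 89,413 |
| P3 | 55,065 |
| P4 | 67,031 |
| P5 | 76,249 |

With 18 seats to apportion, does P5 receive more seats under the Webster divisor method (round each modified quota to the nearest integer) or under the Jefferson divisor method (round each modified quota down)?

Jefferson

Webster: P1 2, P2 5, P3 3, P4 4, P5 4.
Jefferson: P1 1, P2 5, P3 3, P4 4, P5 5.
P5 gets 4 under Webster and 5 under Jefferson.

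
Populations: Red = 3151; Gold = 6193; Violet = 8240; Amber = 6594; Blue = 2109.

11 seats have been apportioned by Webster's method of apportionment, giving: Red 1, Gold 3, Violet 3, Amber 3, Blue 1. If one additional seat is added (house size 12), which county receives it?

Violet

Priority for the next seat is population ÷ (current seats + 0.5).
Priorities: Red 2100.667, Gold 1769.429, Violet 2354.286, Amber 1884.000, Blue 1406.000.
Highest priority: Violet.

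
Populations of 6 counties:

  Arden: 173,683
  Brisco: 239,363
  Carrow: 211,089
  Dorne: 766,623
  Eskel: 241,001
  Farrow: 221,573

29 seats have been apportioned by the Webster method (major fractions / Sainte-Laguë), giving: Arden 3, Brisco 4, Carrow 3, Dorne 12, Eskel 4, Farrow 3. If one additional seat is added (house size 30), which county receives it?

Farrow

Priority for the next seat is population ÷ (current seats + 0.5).
Priorities: Arden 49623.714, Brisco 53191.778, Carrow 60311.143, Dorne 61329.840, Eskel 53555.778, Farrow 63306.571.
Highest priority: Farrow.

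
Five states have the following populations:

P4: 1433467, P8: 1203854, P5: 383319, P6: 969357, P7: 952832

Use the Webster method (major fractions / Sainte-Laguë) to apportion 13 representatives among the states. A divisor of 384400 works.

With modified divisor 384400: modified quotas P4 3.729, P8 3.132, P5 0.997, P6 2.522, P7 2.479.
Rounding to the nearest integer: P4 4, P8 3, P5 1, P6 3, P7 2 (total 13).

P4: 4, P8: 3, P5: 1, P6: 3, P7: 2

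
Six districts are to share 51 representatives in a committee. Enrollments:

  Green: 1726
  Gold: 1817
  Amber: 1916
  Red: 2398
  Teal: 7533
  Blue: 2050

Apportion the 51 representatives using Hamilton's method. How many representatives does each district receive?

The standard divisor is 17440/51 ≈ 341.961.
Standard quotas: Green 5.0474, Gold 5.3135, Amber 5.6030, Red 7.0125, Teal 22.0288, Blue 5.9948.
Lower quotas: Green 5, Gold 5, Amber 5, Red 7, Teal 22, Blue 5 (sum 49, leaving 2 seats).
Remainders in descending order: Blue 0.9948, Amber 0.6030, Gold 0.3135, Green 0.0474, Teal 0.0288, Red 0.0125.
Largest remainders: Blue, Amber receive the extra seats.

Green=5, Gold=5, Amber=6, Red=7, Teal=22, Blue=6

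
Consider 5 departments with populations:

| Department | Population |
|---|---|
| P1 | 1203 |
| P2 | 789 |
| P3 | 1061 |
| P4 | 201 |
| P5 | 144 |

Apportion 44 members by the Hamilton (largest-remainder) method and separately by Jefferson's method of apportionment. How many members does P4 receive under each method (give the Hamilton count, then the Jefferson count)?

Hamilton: P1 15, P2 10, P3 14, P4 3, P5 2.
Jefferson: P1 16, P2 10, P3 14, P4 2, P5 2.
P4 gets 3 under Hamilton and 2 under Jefferson.

3 and 2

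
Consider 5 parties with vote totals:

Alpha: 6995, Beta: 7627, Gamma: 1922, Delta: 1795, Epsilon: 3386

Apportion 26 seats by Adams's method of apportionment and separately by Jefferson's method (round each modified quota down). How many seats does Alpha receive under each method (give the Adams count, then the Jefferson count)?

8 and 9

Adams: Alpha 8, Beta 9, Gamma 3, Delta 2, Epsilon 4.
Jefferson: Alpha 9, Beta 9, Gamma 2, Delta 2, Epsilon 4.
Alpha gets 8 under Adams and 9 under Jefferson.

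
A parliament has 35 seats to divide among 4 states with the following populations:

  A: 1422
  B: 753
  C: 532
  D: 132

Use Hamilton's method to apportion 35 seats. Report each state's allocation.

A 17, B 9, C 7, D 2

The standard divisor is 2839/35 ≈ 81.114.
Standard quotas: A 17.531, B 9.283, C 6.559, D 1.627.
Lower quotas: A 17, B 9, C 6, D 1 (sum 33, leaving 2 seats).
Remainders in descending order: D 0.627, C 0.559, A 0.531, B 0.283.
The surplus seats go to D, C.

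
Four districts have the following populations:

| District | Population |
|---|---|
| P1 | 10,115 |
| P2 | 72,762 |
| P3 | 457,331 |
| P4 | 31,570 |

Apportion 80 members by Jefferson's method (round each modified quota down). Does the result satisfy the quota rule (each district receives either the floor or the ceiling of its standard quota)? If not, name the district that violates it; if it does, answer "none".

Standard quotas: P1 1.415, P2 10.180, P3 63.987, P4 4.417.
Jefferson allocation: P1 1, P2 10, P3 65, P4 4.
P3 has quota 63.987 (lower 63, upper 64) but receives 65 — outside the quota interval.

P3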